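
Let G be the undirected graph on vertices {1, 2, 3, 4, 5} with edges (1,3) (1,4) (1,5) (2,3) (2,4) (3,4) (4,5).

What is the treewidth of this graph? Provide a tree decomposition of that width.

The largest bag has 3 vertices, giving width 2; this decomposition certifies tw(G) ≤ 2. For the lower bound, the 3 vertices {1, 3, 4} are pairwise adjacent, and any tree decomposition puts a clique entirely inside one bag — forcing width ≥ 2. Hence tw(G) = 2 exactly.

Treewidth 2.
One such decomposition:
Bags: B1 = {1, 3, 4}  B2 = {2, 3, 4}  B3 = {1, 4, 5}
Tree: B1–B2, B1–B3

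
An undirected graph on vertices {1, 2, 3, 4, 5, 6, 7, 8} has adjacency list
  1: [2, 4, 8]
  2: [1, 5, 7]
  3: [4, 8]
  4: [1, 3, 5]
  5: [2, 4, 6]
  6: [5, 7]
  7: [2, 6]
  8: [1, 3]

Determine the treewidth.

A width-2 tree decomposition is:
Bags: B1 = {3, 4, 8}  B2 = {1, 4, 8}  B3 = {1, 4, 5}  B4 = {1, 2, 5}  B5 = {2, 5, 6}  B6 = {2, 6, 7}
Tree: B1–B2, B2–B3, B3–B4, B4–B5, B5–B6
The largest bag has 3 vertices, giving width 2; this decomposition certifies tw(G) ≤ 2. Since 3–8–1–4–3 is a cycle in G, G is not acyclic. Forests are exactly the graphs of treewidth ≤ 1, so tw(G) ≥ 2. Combining the bounds, tw(G) = 2.

2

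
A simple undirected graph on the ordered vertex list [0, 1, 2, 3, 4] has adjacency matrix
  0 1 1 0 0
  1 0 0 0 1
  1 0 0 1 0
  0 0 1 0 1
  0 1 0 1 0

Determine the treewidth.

2

A width-2 tree decomposition is:
Bags: B1 = {0, 1, 2}  B2 = {1, 2, 4}  B3 = {2, 3, 4}
Tree: B1–B2, B2–B3
Each bag holds 3 vertices, so the decomposition has width 2, which upper-bounds the treewidth. The edges 2–0–1–4–3–2 form a cycle, so G is not a tree and its treewidth is at least 2. Hence tw(G) = 2 exactly.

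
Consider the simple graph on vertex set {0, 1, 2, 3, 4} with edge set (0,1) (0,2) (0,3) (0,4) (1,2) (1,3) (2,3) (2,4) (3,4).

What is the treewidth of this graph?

A width-3 tree decomposition is:
Bags: B1 = {0, 1, 2, 3}  B2 = {0, 2, 3, 4}
Tree: B1–B2
The largest bag has 4 vertices, giving width 3; this decomposition certifies tw(G) ≤ 3. Conversely, {0, 1, 2, 3} is a clique of size 4, and the vertices of any clique must share a bag in every tree decomposition; so some bag has ≥ 4 vertices and tw(G) ≥ 3. Hence tw(G) = 3 exactly.

3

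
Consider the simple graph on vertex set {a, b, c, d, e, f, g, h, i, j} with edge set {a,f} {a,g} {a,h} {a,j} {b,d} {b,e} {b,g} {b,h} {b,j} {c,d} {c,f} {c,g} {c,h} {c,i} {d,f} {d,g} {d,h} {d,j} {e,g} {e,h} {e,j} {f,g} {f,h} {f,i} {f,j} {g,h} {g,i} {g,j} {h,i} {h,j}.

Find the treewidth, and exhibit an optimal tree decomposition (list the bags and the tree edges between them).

Every bag has size at most 5, so the width is 5 − 1 = 4 and tw(G) ≤ 4. Conversely, {b, e, g, h, j} is a clique of size 5, and the vertices of any clique must share a bag in every tree decomposition; so some bag has ≥ 5 vertices and tw(G) ≥ 4. Combining the bounds, tw(G) = 4.

Treewidth 4.
One optimal decomposition is:
Bags: B1 = {c, d, f, g, h}  B2 = {d, f, g, h, j}  B3 = {c, f, g, h, i}  B4 = {b, d, g, h, j}  B5 = {b, e, g, h, j}  B6 = {a, f, g, h, j}
Tree: B1–B2, B1–B3, B2–B4, B4–B5, B2–B6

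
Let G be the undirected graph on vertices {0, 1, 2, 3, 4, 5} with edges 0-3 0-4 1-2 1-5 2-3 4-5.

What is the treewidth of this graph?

2

A width-2 tree decomposition is:
Bags: B1 = {0, 2, 3}  B2 = {0, 1, 2}  B3 = {0, 1, 5}  B4 = {0, 4, 5}
Tree: B1–B2, B2–B3, B3–B4
The largest bag has 3 vertices, giving width 2; this decomposition certifies tw(G) ≤ 2. Since 0–3–2–1–5–4–0 is a cycle in G, G is not acyclic. Forests are exactly the graphs of treewidth ≤ 1, so tw(G) ≥ 2. Combining the bounds, tw(G) = 2.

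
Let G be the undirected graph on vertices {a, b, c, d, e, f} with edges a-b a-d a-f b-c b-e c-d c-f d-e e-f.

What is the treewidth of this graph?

3

A width-3 tree decomposition is:
Bags: B1 = {b, c, d, f}  B2 = {a, b, d, f}  B3 = {b, d, e, f}
Tree: B1–B2, B2–B3
Each bag holds 4 vertices, so the decomposition has width 3, which upper-bounds the treewidth. For the lower bound: the 4 vertex sets {c,d}, {a,b}, {f}, {e} are disjoint, each induces a connected subgraph, and every pair is joined by at least one edge of G. Contracting each set to a single vertex therefore yields K_{4} as a minor, and since treewidth is minor-monotone, tw(G) ≥ tw(K_{4}) = 3. The upper and lower bounds meet at 3, so that is the treewidth.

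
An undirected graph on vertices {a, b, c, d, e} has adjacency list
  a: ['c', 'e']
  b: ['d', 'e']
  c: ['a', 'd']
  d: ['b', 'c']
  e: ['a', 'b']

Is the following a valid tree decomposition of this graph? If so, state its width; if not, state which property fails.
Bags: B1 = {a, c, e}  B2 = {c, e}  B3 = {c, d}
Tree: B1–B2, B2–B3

No — vertex b appears in no bag.

A tree decomposition must satisfy three properties: every vertex lies in some bag; for every edge, both endpoints lie together in some bag; and for every vertex, the bags containing it form a connected subtree. Here vertex b appears in no bag, so the decomposition is invalid.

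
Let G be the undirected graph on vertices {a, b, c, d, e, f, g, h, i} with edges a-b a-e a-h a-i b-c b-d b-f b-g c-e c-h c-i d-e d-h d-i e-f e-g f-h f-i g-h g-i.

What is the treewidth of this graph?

A width-4 tree decomposition is:
Bags: B1 = {b, e, f, h, i}  B2 = {b, e, g, h, i}  B3 = {b, c, e, h, i}  B4 = {b, d, e, h, i}  B5 = {a, b, e, h, i}
Tree: B1–B2, B2–B3, B3–B4, B4–B5
The largest bag has 5 vertices, giving width 4; this decomposition certifies tw(G) ≤ 4. For the lower bound: the 5 vertex sets {e,f}, {b,g}, {c,h}, {i}, {d} are disjoint, each induces a connected subgraph, and every pair is joined by at least one edge of G. Contracting each set to a single vertex therefore yields K_{5} as a minor, and since treewidth is minor-monotone, tw(G) ≥ tw(K_{5}) = 4. Combining the bounds, tw(G) = 4.

4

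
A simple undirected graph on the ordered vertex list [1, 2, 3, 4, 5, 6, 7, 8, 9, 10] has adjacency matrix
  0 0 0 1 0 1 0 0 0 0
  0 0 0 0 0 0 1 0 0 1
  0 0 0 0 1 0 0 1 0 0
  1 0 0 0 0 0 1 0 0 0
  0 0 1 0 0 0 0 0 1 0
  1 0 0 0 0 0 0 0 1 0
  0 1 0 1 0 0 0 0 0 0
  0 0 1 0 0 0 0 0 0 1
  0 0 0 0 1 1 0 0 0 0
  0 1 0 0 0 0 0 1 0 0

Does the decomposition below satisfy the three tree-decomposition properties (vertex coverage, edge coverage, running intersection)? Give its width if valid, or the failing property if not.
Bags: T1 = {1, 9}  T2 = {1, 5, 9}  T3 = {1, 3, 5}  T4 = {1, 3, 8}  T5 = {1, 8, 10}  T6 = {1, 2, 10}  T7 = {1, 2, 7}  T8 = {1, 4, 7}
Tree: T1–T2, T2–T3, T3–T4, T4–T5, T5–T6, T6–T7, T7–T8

A tree decomposition must satisfy three properties: every vertex lies in some bag; for every edge, both endpoints lie together in some bag; and for every vertex, the bags containing it form a connected subtree. Here vertex 6 appears in no bag, so the decomposition is invalid.

No — vertex 6 appears in no bag.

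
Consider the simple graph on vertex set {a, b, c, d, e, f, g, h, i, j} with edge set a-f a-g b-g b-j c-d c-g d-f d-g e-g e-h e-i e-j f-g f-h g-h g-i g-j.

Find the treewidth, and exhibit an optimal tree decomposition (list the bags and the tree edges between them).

Each bag holds 3 vertices, so the decomposition has width 2, which upper-bounds the treewidth. On the other hand G contains the 3-clique {d, f, g}. A clique must lie in a single bag of any decomposition, so no decomposition can have width below 2. Hence tw(G) = 2 exactly.

Treewidth 2.
Bags: B1 = {f, g, h}  B2 = {e, g, h}  B3 = {a, f, g}  B4 = {d, f, g}  B5 = {e, g, j}  B6 = {c, d, g}  B7 = {b, g, j}  B8 = {e, g, i}
Tree: B1–B2, B1–B3, B1–B4, B2–B5, B4–B6, B5–B7, B2–B8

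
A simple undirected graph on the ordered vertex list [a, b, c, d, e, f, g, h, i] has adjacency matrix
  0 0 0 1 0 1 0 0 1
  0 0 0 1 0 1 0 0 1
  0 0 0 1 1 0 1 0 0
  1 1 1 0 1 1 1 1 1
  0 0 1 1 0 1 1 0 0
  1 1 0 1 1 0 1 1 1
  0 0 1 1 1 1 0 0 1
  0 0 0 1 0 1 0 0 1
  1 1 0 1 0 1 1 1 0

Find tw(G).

3

A width-3 tree decomposition is:
Bags: B1 = {d, e, f, g}  B2 = {d, f, g, i}  B3 = {b, d, f, i}  B4 = {a, d, f, i}  B5 = {c, d, e, g}  B6 = {d, f, h, i}
Tree: B1–B2, B2–B3, B2–B4, B1–B5, B2–B6
Each bag holds 4 vertices, so the decomposition has width 3, which upper-bounds the treewidth. On the other hand G contains the 4-clique {c, d, e, g}. A clique must lie in a single bag of any decomposition, so no decomposition can have width below 3. Therefore the treewidth is 3.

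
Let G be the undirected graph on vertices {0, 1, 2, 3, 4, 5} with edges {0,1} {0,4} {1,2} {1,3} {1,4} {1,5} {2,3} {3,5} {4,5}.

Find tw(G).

2

A width-2 tree decomposition is:
Bags: B1 = {1, 3, 5}  B2 = {1, 4, 5}  B3 = {0, 1, 4}  B4 = {1, 2, 3}
Tree: B1–B2, B2–B3, B1–B4
Every bag has size at most 3, so the width is 3 − 1 = 2 and tw(G) ≤ 2. Conversely, {0, 1, 4} is a clique of size 3, and the vertices of any clique must share a bag in every tree decomposition; so some bag has ≥ 3 vertices and tw(G) ≥ 2. Therefore the treewidth is 2.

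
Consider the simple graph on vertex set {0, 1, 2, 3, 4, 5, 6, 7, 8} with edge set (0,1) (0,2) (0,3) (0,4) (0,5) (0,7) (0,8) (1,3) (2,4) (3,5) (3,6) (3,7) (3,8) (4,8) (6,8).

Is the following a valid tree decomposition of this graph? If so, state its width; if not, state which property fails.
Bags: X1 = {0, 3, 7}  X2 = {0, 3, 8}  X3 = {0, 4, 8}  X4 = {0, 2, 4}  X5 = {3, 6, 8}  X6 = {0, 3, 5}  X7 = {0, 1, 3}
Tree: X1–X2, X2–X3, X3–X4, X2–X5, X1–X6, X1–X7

Yes; width 2.

Vertex coverage: the bags together contain {0, 1, 2, 3, 4, 5, 6, 7, 8}, the full vertex set. Edge coverage: each edge of G has both endpoints in at least one bag. Running intersection: for every vertex, the bags containing it form a connected subtree. All three properties hold, so this is a valid tree decomposition of width max|bag| − 1 = 2, and hence tw(G) ≤ 2.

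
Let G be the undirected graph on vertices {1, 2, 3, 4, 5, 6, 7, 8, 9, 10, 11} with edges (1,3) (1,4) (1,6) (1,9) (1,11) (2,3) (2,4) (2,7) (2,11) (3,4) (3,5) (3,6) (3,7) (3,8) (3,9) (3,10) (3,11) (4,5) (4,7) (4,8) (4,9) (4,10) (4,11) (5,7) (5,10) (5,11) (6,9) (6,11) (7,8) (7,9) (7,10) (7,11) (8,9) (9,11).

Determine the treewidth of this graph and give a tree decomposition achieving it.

Every bag has size at most 5, so the width is 5 − 1 = 4 and tw(G) ≤ 4. On the other hand G contains the 5-clique {1, 3, 4, 9, 11}. A clique must lie in a single bag of any decomposition, so no decomposition can have width below 4. The upper and lower bounds meet at 4, so that is the treewidth.

Treewidth 4.
One such decomposition:
Bags: B1 = {3, 4, 7, 9, 11}  B2 = {1, 3, 4, 9, 11}  B3 = {2, 3, 4, 7, 11}  B4 = {3, 4, 7, 8, 9}  B5 = {3, 4, 5, 7, 11}  B6 = {3, 4, 5, 7, 10}  B7 = {1, 3, 6, 9, 11}
Tree: B1–B2, B1–B3, B1–B4, B3–B5, B5–B6, B2–B7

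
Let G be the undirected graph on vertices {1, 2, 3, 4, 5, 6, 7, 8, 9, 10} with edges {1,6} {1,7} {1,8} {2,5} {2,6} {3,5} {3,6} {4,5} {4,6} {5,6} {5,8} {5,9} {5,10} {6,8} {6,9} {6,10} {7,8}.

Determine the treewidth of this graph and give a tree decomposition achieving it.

Treewidth 2.
One optimal decomposition is:
Bags: B1 = {5, 6, 10}  B2 = {2, 5, 6}  B3 = {5, 6, 8}  B4 = {5, 6, 9}  B5 = {1, 6, 8}  B6 = {3, 5, 6}  B7 = {1, 7, 8}  B8 = {4, 5, 6}
Tree: B1–B2, B1–B3, B2–B4, B3–B5, B4–B6, B5–B7, B6–B8

Each bag holds 3 vertices, so the decomposition has width 2, which upper-bounds the treewidth. Conversely, {1, 6, 8} is a clique of size 3, and the vertices of any clique must share a bag in every tree decomposition; so some bag has ≥ 3 vertices and tw(G) ≥ 2. Hence tw(G) = 2 exactly.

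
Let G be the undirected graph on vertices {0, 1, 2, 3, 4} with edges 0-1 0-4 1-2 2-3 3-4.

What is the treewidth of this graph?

2

A width-2 tree decomposition is:
Bags: B1 = {2, 3, 4}  B2 = {1, 2, 4}  B3 = {0, 1, 4}
Tree: B1–B2, B2–B3
Every bag has size at most 3, so the width is 3 − 1 = 2 and tw(G) ≤ 2. The edges 4–3–2–1–0–4 form a cycle, so G is not a tree and its treewidth is at least 2. Combining the bounds, tw(G) = 2.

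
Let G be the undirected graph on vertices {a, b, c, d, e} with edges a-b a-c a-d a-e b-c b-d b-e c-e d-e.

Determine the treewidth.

3

A width-3 tree decomposition is:
Bags: B1 = {a, b, c, e}  B2 = {a, b, d, e}
Tree: B1–B2
Each bag holds 4 vertices, so the decomposition has width 3, which upper-bounds the treewidth. On the other hand G contains the 4-clique {a, b, d, e}. A clique must lie in a single bag of any decomposition, so no decomposition can have width below 3. Combining the bounds, tw(G) = 3.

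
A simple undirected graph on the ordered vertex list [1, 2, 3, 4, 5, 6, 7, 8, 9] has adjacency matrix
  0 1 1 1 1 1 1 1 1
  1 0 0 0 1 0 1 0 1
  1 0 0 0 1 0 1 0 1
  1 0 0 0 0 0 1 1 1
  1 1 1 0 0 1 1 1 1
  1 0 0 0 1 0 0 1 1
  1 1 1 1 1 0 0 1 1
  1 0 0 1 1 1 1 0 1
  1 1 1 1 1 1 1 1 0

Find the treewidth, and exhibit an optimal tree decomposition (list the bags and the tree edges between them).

Each bag holds 5 vertices, so the decomposition has width 4, which upper-bounds the treewidth. On the other hand G contains the 5-clique {1, 4, 7, 8, 9}. A clique must lie in a single bag of any decomposition, so no decomposition can have width below 4. Hence tw(G) = 4 exactly.

Treewidth 4.
Bags: B1 = {1, 3, 5, 7, 9}  B2 = {1, 5, 7, 8, 9}  B3 = {1, 5, 6, 8, 9}  B4 = {1, 4, 7, 8, 9}  B5 = {1, 2, 5, 7, 9}
Tree: B1–B2, B2–B3, B2–B4, B2–B5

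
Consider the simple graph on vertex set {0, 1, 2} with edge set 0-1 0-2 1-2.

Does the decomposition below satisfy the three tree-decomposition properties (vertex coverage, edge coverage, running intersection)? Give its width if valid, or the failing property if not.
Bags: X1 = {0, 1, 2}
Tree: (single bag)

Yes; width 2.

Vertex coverage: the bags together contain {0, 1, 2}, the full vertex set. Edge coverage: each edge of G has both endpoints in at least one bag. Running intersection: for every vertex, the bags containing it form a connected subtree. All three properties hold, so this is a valid tree decomposition of width max|bag| − 1 = 2, and hence tw(G) ≤ 2.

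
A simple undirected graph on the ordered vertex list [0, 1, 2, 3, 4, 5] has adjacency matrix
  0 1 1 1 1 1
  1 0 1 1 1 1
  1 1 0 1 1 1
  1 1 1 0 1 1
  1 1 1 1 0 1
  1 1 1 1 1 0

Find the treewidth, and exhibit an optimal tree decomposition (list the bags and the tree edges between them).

With just one bag of size 6, the width is 6 − 1 = 5, so tw(G) ≤ 5. Conversely, {0, 1, 2, 3, 4, 5} is a clique of size 6, and the vertices of any clique must share a bag in every tree decomposition; so some bag has ≥ 6 vertices and tw(G) ≥ 5. Therefore the treewidth is 5.

Treewidth 5.
Bags: B1 = {0, 1, 2, 3, 4, 5}
Tree: (single bag)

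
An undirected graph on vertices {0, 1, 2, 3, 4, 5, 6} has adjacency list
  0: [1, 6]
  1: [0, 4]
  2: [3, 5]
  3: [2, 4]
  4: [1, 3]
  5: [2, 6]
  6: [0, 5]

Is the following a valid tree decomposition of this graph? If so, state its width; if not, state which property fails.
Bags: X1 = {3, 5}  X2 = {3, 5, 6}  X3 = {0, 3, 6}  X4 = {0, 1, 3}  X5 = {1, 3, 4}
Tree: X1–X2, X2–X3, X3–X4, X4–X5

No — vertex 2 appears in no bag.

A tree decomposition must satisfy three properties: every vertex lies in some bag; for every edge, both endpoints lie together in some bag; and for every vertex, the bags containing it form a connected subtree. Here vertex 2 appears in no bag, so the decomposition is invalid.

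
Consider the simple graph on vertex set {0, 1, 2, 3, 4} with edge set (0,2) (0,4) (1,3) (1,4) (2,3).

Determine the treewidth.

2

A width-2 tree decomposition is:
Bags: B1 = {0, 2, 3}  B2 = {0, 3, 4}  B3 = {1, 3, 4}
Tree: B1–B2, B2–B3
Each bag holds 3 vertices, so the decomposition has width 2, which upper-bounds the treewidth. Since 3–2–0–4–1–3 is a cycle in G, G is not acyclic. Forests are exactly the graphs of treewidth ≤ 1, so tw(G) ≥ 2. Combining the bounds, tw(G) = 2.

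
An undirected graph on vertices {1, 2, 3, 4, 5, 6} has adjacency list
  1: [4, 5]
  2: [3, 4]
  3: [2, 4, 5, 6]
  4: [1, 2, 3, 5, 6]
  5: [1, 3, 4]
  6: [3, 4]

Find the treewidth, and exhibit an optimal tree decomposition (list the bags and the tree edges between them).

Treewidth 2.
One such decomposition:
Bags: B1 = {1, 4, 5}  B2 = {3, 4, 5}  B3 = {3, 4, 6}  B4 = {2, 3, 4}
Tree: B1–B2, B2–B3, B2–B4

The largest bag has 3 vertices, giving width 2; this decomposition certifies tw(G) ≤ 2. On the other hand G contains the 3-clique {1, 4, 5}. A clique must lie in a single bag of any decomposition, so no decomposition can have width below 2. Hence tw(G) = 2 exactly.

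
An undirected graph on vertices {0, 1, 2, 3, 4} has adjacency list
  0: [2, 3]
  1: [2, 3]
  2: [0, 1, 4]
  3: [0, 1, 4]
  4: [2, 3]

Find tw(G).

2

A width-2 tree decomposition is:
Bags: B1 = {0, 2, 3}  B2 = {2, 3, 4}  B3 = {1, 2, 3}
Tree: B1–B2, B2–B3
Every bag has size at most 3, so the width is 3 − 1 = 2 and tw(G) ≤ 2. For the lower bound, G contains the cycle 2–0–3–4–2, so G is not a forest; only forests have treewidth ≤ 1, hence tw(G) ≥ 2. Therefore the treewidth is 2.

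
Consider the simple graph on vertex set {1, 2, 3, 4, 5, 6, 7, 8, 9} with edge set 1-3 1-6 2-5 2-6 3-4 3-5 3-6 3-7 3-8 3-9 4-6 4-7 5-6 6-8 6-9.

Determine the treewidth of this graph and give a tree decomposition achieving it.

The largest bag has 3 vertices, giving width 2; this decomposition certifies tw(G) ≤ 2. On the other hand G contains the 3-clique {2, 5, 6}. A clique must lie in a single bag of any decomposition, so no decomposition can have width below 2. Therefore the treewidth is 2.

Treewidth 2.
Bags: B1 = {3, 5, 6}  B2 = {1, 3, 6}  B3 = {2, 5, 6}  B4 = {3, 6, 9}  B5 = {3, 4, 6}  B6 = {3, 6, 8}  B7 = {3, 4, 7}
Tree: B1–B2, B1–B3, B1–B4, B4–B5, B2–B6, B5–B7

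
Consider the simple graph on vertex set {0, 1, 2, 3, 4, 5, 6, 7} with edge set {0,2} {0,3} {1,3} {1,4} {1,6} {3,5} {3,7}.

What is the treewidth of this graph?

1

A width-1 tree decomposition is:
Bags: B1 = {0, 3}  B2 = {1, 3}  B3 = {1, 4}  B4 = {3, 5}  B5 = {3, 7}  B6 = {0, 2}  B7 = {1, 6}
Tree: B1–B2, B2–B3, B2–B4, B4–B5, B1–B6, B3–B7
Each bag holds 2 vertices, so the decomposition has width 1, which upper-bounds the treewidth. G has an edge, so its treewidth is at least 1. Combining the bounds, tw(G) = 1.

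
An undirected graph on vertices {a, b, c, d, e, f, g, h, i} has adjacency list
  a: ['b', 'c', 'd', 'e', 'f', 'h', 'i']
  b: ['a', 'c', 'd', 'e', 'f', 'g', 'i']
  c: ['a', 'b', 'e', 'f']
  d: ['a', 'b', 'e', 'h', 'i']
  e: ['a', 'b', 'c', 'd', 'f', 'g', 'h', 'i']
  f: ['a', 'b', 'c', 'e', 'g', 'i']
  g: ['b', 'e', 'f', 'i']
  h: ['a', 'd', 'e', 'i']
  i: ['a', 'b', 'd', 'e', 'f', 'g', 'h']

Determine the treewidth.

4

A width-4 tree decomposition is:
Bags: B1 = {a, b, e, f, i}  B2 = {a, b, c, e, f}  B3 = {a, b, d, e, i}  B4 = {b, e, f, g, i}  B5 = {a, d, e, h, i}
Tree: B1–B2, B1–B3, B1–B4, B3–B5
Every bag has size at most 5, so the width is 5 − 1 = 4 and tw(G) ≤ 4. Conversely, {a, d, e, h, i} is a clique of size 5, and the vertices of any clique must share a bag in every tree decomposition; so some bag has ≥ 5 vertices and tw(G) ≥ 4. Hence tw(G) = 4 exactly.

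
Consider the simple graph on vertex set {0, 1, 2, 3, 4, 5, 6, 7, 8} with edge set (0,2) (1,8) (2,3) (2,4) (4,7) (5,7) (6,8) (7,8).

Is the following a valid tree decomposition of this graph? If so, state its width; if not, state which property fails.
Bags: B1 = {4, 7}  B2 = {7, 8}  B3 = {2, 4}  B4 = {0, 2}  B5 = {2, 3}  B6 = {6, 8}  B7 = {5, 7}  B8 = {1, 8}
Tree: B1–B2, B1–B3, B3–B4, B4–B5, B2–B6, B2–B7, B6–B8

Yes; width 1.

Checking the three conditions: (i) the bags cover all of {0, 1, 2, 3, 4, 5, 6, 7, 8}; (ii) for each edge, some bag contains both endpoints; (iii) the bags containing any fixed vertex form a subtree. All hold, so the decomposition is valid with width 2 − 1 = 1.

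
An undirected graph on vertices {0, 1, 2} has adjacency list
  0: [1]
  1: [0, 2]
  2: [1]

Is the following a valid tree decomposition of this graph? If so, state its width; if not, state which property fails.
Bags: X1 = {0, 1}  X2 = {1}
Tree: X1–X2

A tree decomposition must satisfy three properties: every vertex lies in some bag; for every edge, both endpoints lie together in some bag; and for every vertex, the bags containing it form a connected subtree. Here vertex 2 appears in no bag, so the decomposition is invalid.

No — vertex 2 appears in no bag.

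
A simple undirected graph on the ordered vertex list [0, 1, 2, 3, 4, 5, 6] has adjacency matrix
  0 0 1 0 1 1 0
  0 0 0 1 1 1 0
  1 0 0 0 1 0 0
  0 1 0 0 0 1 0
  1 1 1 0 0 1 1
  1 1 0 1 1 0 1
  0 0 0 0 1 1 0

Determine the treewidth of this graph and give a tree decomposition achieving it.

Each bag holds 3 vertices, so the decomposition has width 2, which upper-bounds the treewidth. For the lower bound, the 3 vertices {1, 3, 5} are pairwise adjacent, and any tree decomposition puts a clique entirely inside one bag — forcing width ≥ 2. Therefore the treewidth is 2.

Treewidth 2.
One optimal decomposition is:
Bags: B1 = {0, 4, 5}  B2 = {4, 5, 6}  B3 = {0, 2, 4}  B4 = {1, 4, 5}  B5 = {1, 3, 5}
Tree: B1–B2, B1–B3, B1–B4, B4–B5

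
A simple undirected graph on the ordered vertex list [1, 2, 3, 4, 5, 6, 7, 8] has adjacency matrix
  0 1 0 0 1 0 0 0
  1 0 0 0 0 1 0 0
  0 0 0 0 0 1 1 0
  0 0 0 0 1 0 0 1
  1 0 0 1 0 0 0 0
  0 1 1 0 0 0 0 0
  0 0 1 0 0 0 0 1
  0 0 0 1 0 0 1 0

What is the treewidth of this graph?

2

A width-2 tree decomposition is:
Bags: B1 = {2, 3, 6}  B2 = {2, 3, 7}  B3 = {2, 7, 8}  B4 = {2, 4, 8}  B5 = {2, 4, 5}  B6 = {1, 2, 5}
Tree: B1–B2, B2–B3, B3–B4, B4–B5, B5–B6
Every bag has size at most 3, so the width is 3 − 1 = 2 and tw(G) ≤ 2. Since 2–6–3–7–8–4–5–1–2 is a cycle in G, G is not acyclic. Forests are exactly the graphs of treewidth ≤ 1, so tw(G) ≥ 2. Combining the bounds, tw(G) = 2.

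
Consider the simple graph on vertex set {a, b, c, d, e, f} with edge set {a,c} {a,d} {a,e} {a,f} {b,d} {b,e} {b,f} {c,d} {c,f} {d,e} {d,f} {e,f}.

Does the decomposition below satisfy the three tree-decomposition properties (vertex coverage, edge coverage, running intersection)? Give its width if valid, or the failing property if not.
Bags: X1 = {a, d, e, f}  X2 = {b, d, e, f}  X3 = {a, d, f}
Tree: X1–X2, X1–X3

A tree decomposition must satisfy three properties: every vertex lies in some bag; for every edge, both endpoints lie together in some bag; and for every vertex, the bags containing it form a connected subtree. Here vertex c appears in no bag, so the decomposition is invalid.

No — vertex c appears in no bag.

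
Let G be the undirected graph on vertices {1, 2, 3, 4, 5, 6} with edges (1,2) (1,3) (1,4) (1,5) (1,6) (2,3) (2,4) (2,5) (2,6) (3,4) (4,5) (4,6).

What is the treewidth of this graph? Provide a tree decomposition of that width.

The largest bag has 4 vertices, giving width 3; this decomposition certifies tw(G) ≤ 3. On the other hand G contains the 4-clique {1, 2, 3, 4}. A clique must lie in a single bag of any decomposition, so no decomposition can have width below 3. The upper and lower bounds meet at 3, so that is the treewidth.

Treewidth 3.
Bags: B1 = {1, 2, 4, 6}  B2 = {1, 2, 3, 4}  B3 = {1, 2, 4, 5}
Tree: B1–B2, B2–B3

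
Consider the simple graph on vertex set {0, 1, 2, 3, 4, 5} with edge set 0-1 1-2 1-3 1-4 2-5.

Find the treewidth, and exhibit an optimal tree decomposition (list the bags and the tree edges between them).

Treewidth 1.
Bags: B1 = {1, 3}  B2 = {0, 1}  B3 = {1, 4}  B4 = {1, 2}  B5 = {2, 5}
Tree: B1–B2, B1–B3, B3–B4, B4–B5

Every bag has size at most 2, so the width is 2 − 1 = 1 and tw(G) ≤ 1. Since G has at least one edge (e.g. 1–3), it is not an edgeless graph, so tw(G) ≥ 1. The upper and lower bounds meet at 1, so that is the treewidth.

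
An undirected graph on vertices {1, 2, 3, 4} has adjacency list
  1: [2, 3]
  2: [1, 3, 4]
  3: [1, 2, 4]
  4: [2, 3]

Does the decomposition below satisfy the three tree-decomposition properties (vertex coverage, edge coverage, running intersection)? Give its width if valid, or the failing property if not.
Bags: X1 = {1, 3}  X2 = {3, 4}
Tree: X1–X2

A tree decomposition must satisfy three properties: every vertex lies in some bag; for every edge, both endpoints lie together in some bag; and for every vertex, the bags containing it form a connected subtree. Here vertex 2 appears in no bag, so the decomposition is invalid.

No — vertex 2 appears in no bag.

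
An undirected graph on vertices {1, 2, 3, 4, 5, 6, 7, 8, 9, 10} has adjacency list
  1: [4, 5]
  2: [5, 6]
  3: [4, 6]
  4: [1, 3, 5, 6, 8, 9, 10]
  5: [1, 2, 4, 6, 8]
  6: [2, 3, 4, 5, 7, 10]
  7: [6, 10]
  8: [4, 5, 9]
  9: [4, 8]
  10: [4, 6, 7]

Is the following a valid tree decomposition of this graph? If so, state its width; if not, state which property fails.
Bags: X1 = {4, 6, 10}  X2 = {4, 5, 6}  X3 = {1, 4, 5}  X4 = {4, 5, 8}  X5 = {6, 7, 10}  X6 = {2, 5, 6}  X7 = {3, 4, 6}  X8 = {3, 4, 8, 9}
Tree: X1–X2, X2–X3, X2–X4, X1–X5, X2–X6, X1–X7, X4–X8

A tree decomposition must satisfy three properties: every vertex lies in some bag; for every edge, both endpoints lie together in some bag; and for every vertex, the bags containing it form a connected subtree. Here bags containing vertex 3 are not connected in the tree, so the decomposition is invalid.

No — bags containing vertex 3 are not connected in the tree.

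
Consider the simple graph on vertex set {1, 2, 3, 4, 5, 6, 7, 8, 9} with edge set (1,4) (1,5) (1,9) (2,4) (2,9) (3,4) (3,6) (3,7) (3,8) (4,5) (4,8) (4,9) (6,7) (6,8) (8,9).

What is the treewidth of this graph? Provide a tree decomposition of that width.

The largest bag has 3 vertices, giving width 2; this decomposition certifies tw(G) ≤ 2. For the lower bound, the 3 vertices {4, 8, 9} are pairwise adjacent, and any tree decomposition puts a clique entirely inside one bag — forcing width ≥ 2. The upper and lower bounds meet at 2, so that is the treewidth.

Treewidth 2.
One optimal decomposition is:
Bags: B1 = {1, 4, 9}  B2 = {1, 4, 5}  B3 = {4, 8, 9}  B4 = {3, 4, 8}  B5 = {3, 6, 8}  B6 = {3, 6, 7}  B7 = {2, 4, 9}
Tree: B1–B2, B1–B3, B3–B4, B4–B5, B5–B6, B3–B7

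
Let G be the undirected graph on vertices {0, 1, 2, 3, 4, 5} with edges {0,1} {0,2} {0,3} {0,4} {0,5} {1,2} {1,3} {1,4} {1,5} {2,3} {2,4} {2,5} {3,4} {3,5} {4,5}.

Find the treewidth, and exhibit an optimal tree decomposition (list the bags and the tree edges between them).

Treewidth 5.
One optimal decomposition is:
Bags: B1 = {0, 1, 2, 3, 4, 5}
Tree: (single bag)

With just one bag of size 6, the width is 6 − 1 = 5, so tw(G) ≤ 5. On the other hand G contains the 6-clique {0, 1, 2, 3, 4, 5}. A clique must lie in a single bag of any decomposition, so no decomposition can have width below 5. The upper and lower bounds meet at 5, so that is the treewidth.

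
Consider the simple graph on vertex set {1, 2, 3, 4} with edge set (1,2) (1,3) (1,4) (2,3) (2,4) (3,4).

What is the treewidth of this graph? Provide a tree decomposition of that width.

With just one bag of size 4, the width is 4 − 1 = 3, so tw(G) ≤ 3. For the lower bound, the 4 vertices {1, 2, 3, 4} are pairwise adjacent, and any tree decomposition puts a clique entirely inside one bag — forcing width ≥ 3. Therefore the treewidth is 3.

Treewidth 3.
Bags: B1 = {1, 2, 3, 4}
Tree: (single bag)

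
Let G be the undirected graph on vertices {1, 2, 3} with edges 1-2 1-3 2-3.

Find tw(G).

A width-2 tree decomposition is:
Bags: B1 = {1, 2, 3}
Tree: (single bag)
A single bag containing all 3 vertices is trivially a valid decomposition of width 2. On the other hand G contains the 3-clique {1, 2, 3}. A clique must lie in a single bag of any decomposition, so no decomposition can have width below 2. Therefore the treewidth is 2.

2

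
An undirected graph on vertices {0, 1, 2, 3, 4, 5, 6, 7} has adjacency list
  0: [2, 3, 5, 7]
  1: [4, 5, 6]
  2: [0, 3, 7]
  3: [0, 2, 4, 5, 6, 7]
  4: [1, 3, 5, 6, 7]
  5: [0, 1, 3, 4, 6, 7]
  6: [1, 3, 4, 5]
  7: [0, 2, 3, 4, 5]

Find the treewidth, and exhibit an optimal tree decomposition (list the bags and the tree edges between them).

Treewidth 3.
One optimal decomposition is:
Bags: B1 = {3, 4, 5, 7}  B2 = {0, 3, 5, 7}  B3 = {3, 4, 5, 6}  B4 = {0, 2, 3, 7}  B5 = {1, 4, 5, 6}
Tree: B1–B2, B1–B3, B2–B4, B3–B5

Each bag holds 4 vertices, so the decomposition has width 3, which upper-bounds the treewidth. For the lower bound, the 4 vertices {1, 4, 5, 6} are pairwise adjacent, and any tree decomposition puts a clique entirely inside one bag — forcing width ≥ 3. Hence tw(G) = 3 exactly.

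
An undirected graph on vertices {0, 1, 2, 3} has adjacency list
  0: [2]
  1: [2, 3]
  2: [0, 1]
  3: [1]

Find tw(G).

A width-1 tree decomposition is:
Bags: B1 = {1, 2}  B2 = {1, 3}  B3 = {0, 2}
Tree: B1–B2, B1–B3
The largest bag has 2 vertices, giving width 1; this decomposition certifies tw(G) ≤ 1. Any graph with an edge has treewidth ≥ 1, and G has the edge 1–2. Therefore the treewidth is 1.

1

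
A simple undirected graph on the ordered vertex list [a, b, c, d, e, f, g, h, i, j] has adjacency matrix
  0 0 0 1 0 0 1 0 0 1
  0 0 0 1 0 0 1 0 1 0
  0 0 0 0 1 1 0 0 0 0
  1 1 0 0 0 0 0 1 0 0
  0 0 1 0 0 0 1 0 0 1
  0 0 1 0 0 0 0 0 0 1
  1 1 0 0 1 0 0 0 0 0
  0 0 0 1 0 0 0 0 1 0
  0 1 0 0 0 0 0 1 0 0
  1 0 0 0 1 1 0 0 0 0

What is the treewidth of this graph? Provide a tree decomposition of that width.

Treewidth 2.
One optimal decomposition is:
Bags: B1 = {d, h, i}  B2 = {b, d, i}  B3 = {a, b, d}  B4 = {a, b, g}  B5 = {a, g, j}  B6 = {e, g, j}  B7 = {e, f, j}  B8 = {c, e, f}
Tree: B1–B2, B2–B3, B3–B4, B4–B5, B5–B6, B6–B7, B7–B8

Each bag holds 3 vertices, so the decomposition has width 2, which upper-bounds the treewidth. For the lower bound, G contains the cycle h–i–b–d–h, so G is not a forest; only forests have treewidth ≤ 1, hence tw(G) ≥ 2. Hence tw(G) = 2 exactly.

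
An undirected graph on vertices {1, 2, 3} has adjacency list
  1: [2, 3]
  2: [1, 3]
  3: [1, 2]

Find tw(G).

A width-2 tree decomposition is:
Bags: B1 = {1, 2, 3}
Tree: (single bag)
With just one bag of size 3, the width is 3 − 1 = 2, so tw(G) ≤ 2. Conversely, {1, 2, 3} is a clique of size 3, and the vertices of any clique must share a bag in every tree decomposition; so some bag has ≥ 3 vertices and tw(G) ≥ 2. Combining the bounds, tw(G) = 2.

2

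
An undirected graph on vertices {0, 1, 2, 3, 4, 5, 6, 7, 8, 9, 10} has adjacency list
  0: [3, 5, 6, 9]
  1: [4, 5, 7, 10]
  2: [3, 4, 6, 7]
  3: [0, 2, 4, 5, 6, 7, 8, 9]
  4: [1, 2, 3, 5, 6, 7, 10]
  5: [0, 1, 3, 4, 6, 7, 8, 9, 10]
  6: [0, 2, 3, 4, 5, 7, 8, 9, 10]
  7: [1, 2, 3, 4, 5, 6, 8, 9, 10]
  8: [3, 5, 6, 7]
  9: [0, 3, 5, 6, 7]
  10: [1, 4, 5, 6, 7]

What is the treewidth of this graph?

4

A width-4 tree decomposition is:
Bags: B1 = {3, 5, 6, 7, 9}  B2 = {3, 5, 6, 7, 8}  B3 = {3, 4, 5, 6, 7}  B4 = {0, 3, 5, 6, 9}  B5 = {2, 3, 4, 6, 7}  B6 = {4, 5, 6, 7, 10}  B7 = {1, 4, 5, 7, 10}
Tree: B1–B2, B1–B3, B1–B4, B3–B5, B3–B6, B6–B7
Every bag has size at most 5, so the width is 5 − 1 = 4 and tw(G) ≤ 4. On the other hand G contains the 5-clique {2, 3, 4, 6, 7}. A clique must lie in a single bag of any decomposition, so no decomposition can have width below 4. The upper and lower bounds meet at 4, so that is the treewidth.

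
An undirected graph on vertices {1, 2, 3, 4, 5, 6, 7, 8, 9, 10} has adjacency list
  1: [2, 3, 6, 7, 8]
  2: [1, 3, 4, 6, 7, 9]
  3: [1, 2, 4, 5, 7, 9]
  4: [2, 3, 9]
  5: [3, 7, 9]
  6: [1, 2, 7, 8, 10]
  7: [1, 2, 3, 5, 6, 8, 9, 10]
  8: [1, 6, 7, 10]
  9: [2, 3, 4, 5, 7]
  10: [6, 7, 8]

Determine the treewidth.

A width-3 tree decomposition is:
Bags: B1 = {2, 3, 7, 9}  B2 = {1, 2, 3, 7}  B3 = {2, 3, 4, 9}  B4 = {1, 2, 6, 7}  B5 = {1, 6, 7, 8}  B6 = {3, 5, 7, 9}  B7 = {6, 7, 8, 10}
Tree: B1–B2, B1–B3, B2–B4, B4–B5, B1–B6, B5–B7
The largest bag has 4 vertices, giving width 3; this decomposition certifies tw(G) ≤ 3. For the lower bound, the 4 vertices {2, 3, 4, 9} are pairwise adjacent, and any tree decomposition puts a clique entirely inside one bag — forcing width ≥ 3. The upper and lower bounds meet at 3, so that is the treewidth.

3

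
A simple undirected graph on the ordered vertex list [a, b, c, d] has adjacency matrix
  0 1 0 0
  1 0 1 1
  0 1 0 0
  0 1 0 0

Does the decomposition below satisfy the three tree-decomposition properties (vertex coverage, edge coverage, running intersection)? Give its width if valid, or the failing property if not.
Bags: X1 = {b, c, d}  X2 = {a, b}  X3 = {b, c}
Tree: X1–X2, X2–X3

No — bags containing vertex c are not connected in the tree.

A tree decomposition must satisfy three properties: every vertex lies in some bag; for every edge, both endpoints lie together in some bag; and for every vertex, the bags containing it form a connected subtree. Here bags containing vertex c are not connected in the tree, so the decomposition is invalid.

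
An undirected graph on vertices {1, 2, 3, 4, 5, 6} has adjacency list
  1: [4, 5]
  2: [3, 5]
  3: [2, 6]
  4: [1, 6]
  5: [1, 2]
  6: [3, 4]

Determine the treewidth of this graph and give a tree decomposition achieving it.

Treewidth 2.
Bags: B1 = {2, 3, 5}  B2 = {3, 5, 6}  B3 = {4, 5, 6}  B4 = {1, 4, 5}
Tree: B1–B2, B2–B3, B3–B4

Every bag has size at most 3, so the width is 3 − 1 = 2 and tw(G) ≤ 2. Since 5–2–3–6–4–1–5 is a cycle in G, G is not acyclic. Forests are exactly the graphs of treewidth ≤ 1, so tw(G) ≥ 2. Combining the bounds, tw(G) = 2.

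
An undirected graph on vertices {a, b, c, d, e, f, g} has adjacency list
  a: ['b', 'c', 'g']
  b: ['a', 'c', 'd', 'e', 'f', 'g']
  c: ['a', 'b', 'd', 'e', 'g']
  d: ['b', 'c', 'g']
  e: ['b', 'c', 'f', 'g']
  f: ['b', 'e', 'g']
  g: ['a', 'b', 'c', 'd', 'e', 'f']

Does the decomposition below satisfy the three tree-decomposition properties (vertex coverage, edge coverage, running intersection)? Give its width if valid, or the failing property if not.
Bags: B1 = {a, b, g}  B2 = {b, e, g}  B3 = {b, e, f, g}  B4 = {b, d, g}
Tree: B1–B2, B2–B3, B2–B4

No — vertex c appears in no bag.

A tree decomposition must satisfy three properties: every vertex lies in some bag; for every edge, both endpoints lie together in some bag; and for every vertex, the bags containing it form a connected subtree. Here vertex c appears in no bag, so the decomposition is invalid.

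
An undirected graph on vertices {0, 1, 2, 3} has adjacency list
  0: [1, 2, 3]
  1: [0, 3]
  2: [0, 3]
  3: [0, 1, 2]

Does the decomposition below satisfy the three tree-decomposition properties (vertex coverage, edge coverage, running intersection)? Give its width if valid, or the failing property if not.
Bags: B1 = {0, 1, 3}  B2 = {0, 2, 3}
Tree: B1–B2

Checking the three conditions: (i) the bags cover all of {0, 1, 2, 3}; (ii) for each edge, some bag contains both endpoints; (iii) the bags containing any fixed vertex form a subtree. All hold, so the decomposition is valid with width 3 − 1 = 2.

Yes; width 2.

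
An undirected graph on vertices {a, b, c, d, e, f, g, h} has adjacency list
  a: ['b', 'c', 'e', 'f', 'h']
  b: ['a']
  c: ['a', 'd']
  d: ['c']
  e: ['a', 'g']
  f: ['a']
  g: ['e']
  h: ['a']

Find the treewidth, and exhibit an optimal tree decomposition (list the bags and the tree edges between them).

Every bag has size at most 2, so the width is 2 − 1 = 1 and tw(G) ≤ 1. Since G has at least one edge (e.g. a–f), it is not an edgeless graph, so tw(G) ≥ 1. Therefore the treewidth is 1.

Treewidth 1.
Bags: B1 = {a, f}  B2 = {a, e}  B3 = {a, b}  B4 = {a, c}  B5 = {c, d}  B6 = {a, h}  B7 = {e, g}
Tree: B1–B2, B2–B3, B3–B4, B4–B5, B3–B6, B2–B7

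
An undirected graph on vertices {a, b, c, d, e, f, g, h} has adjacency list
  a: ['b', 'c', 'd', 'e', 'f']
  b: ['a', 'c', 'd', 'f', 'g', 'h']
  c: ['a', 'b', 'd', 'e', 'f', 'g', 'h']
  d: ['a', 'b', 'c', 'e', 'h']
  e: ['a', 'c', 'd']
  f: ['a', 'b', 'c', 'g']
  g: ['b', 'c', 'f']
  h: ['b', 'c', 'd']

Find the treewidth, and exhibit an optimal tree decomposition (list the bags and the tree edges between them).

Treewidth 3.
One such decomposition:
Bags: B1 = {a, b, c, d}  B2 = {b, c, d, h}  B3 = {a, b, c, f}  B4 = {a, c, d, e}  B5 = {b, c, f, g}
Tree: B1–B2, B1–B3, B1–B4, B3–B5

The largest bag has 4 vertices, giving width 3; this decomposition certifies tw(G) ≤ 3. For the lower bound, the 4 vertices {a, c, d, e} are pairwise adjacent, and any tree decomposition puts a clique entirely inside one bag — forcing width ≥ 3. Hence tw(G) = 3 exactly.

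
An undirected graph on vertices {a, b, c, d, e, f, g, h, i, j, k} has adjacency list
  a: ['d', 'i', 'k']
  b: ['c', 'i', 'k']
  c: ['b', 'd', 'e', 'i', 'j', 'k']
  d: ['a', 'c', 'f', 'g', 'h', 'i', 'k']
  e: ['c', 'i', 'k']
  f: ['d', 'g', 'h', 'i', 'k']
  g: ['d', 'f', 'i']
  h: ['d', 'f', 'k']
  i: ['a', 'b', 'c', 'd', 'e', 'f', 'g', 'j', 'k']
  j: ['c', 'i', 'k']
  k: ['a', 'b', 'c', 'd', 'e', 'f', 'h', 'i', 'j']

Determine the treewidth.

3

A width-3 tree decomposition is:
Bags: B1 = {a, d, i, k}  B2 = {c, d, i, k}  B3 = {d, f, i, k}  B4 = {c, e, i, k}  B5 = {b, c, i, k}  B6 = {c, i, j, k}  B7 = {d, f, h, k}  B8 = {d, f, g, i}
Tree: B1–B2, B2–B3, B2–B4, B2–B5, B2–B6, B3–B7, B3–B8
Every bag has size at most 4, so the width is 4 − 1 = 3 and tw(G) ≤ 3. For the lower bound, the 4 vertices {d, f, g, i} are pairwise adjacent, and any tree decomposition puts a clique entirely inside one bag — forcing width ≥ 3. Hence tw(G) = 3 exactly.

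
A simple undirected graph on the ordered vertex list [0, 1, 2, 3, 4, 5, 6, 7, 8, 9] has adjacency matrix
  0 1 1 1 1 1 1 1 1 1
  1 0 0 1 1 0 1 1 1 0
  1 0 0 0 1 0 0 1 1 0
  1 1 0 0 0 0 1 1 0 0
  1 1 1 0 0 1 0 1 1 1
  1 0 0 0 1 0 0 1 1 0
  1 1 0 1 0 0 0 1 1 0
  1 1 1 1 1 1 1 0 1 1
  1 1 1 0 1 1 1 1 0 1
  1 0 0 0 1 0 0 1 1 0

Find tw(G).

4

A width-4 tree decomposition is:
Bags: B1 = {0, 1, 4, 7, 8}  B2 = {0, 1, 6, 7, 8}  B3 = {0, 1, 3, 6, 7}  B4 = {0, 4, 7, 8, 9}  B5 = {0, 4, 5, 7, 8}  B6 = {0, 2, 4, 7, 8}
Tree: B1–B2, B2–B3, B1–B4, B1–B5, B1–B6
Each bag holds 5 vertices, so the decomposition has width 4, which upper-bounds the treewidth. Conversely, {0, 1, 4, 7, 8} is a clique of size 5, and the vertices of any clique must share a bag in every tree decomposition; so some bag has ≥ 5 vertices and tw(G) ≥ 4. Hence tw(G) = 4 exactly.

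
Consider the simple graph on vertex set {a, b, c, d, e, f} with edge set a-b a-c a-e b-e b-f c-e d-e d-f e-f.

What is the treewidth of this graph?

A width-2 tree decomposition is:
Bags: B1 = {b, e, f}  B2 = {d, e, f}  B3 = {a, b, e}  B4 = {a, c, e}
Tree: B1–B2, B1–B3, B3–B4
Every bag has size at most 3, so the width is 3 − 1 = 2 and tw(G) ≤ 2. Conversely, {a, c, e} is a clique of size 3, and the vertices of any clique must share a bag in every tree decomposition; so some bag has ≥ 3 vertices and tw(G) ≥ 2. Therefore the treewidth is 2.

2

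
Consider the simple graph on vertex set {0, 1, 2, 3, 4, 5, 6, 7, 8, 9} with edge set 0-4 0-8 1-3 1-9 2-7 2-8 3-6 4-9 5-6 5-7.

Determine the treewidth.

A width-2 tree decomposition is:
Bags: B1 = {2, 7, 8}  B2 = {0, 7, 8}  B3 = {0, 4, 7}  B4 = {4, 7, 9}  B5 = {1, 7, 9}  B6 = {1, 3, 7}  B7 = {3, 6, 7}  B8 = {5, 6, 7}
Tree: B1–B2, B2–B3, B3–B4, B4–B5, B5–B6, B6–B7, B7–B8
Every bag has size at most 3, so the width is 3 − 1 = 2 and tw(G) ≤ 2. The edges 7–2–8–0–4–9–1–3–6–5–7 form a cycle, so G is not a tree and its treewidth is at least 2. Combining the bounds, tw(G) = 2.

2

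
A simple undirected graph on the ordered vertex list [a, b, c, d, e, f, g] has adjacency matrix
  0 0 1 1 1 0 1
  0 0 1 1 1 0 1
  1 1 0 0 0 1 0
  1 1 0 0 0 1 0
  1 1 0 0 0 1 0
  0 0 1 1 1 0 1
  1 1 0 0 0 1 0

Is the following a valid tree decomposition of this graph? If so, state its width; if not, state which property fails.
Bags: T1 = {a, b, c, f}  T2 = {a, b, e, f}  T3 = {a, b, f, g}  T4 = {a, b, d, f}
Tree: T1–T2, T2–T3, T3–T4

Checking the three conditions: (i) the bags cover all of {a, b, c, d, e, f, g}; (ii) for each edge, some bag contains both endpoints; (iii) the bags containing any fixed vertex form a subtree. All hold, so the decomposition is valid with width 4 − 1 = 3.

Yes; width 3.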